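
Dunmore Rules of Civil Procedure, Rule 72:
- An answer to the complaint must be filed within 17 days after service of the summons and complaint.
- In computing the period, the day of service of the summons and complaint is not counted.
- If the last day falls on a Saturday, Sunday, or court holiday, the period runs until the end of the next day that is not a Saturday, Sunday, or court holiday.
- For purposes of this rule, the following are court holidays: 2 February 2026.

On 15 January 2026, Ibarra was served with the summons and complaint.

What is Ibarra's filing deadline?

February 3, 2026

17 days after 15 January 2026 is February 1, 2026.
February 1, 2026 is Sunday; February 2, 2026 is a listed holiday. The next qualifying day is February 3, 2026.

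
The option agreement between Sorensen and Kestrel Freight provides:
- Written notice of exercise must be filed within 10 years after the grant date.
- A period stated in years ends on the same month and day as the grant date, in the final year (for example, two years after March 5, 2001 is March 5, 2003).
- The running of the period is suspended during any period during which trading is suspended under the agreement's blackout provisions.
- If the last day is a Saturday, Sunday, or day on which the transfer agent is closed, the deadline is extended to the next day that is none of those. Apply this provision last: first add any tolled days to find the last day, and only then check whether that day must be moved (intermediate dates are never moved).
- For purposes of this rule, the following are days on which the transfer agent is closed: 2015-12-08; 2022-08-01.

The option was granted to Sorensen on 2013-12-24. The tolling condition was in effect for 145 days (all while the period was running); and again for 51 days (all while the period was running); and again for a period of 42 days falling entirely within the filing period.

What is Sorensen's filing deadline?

August 19, 2024

10 years after 2013-12-24 is December 24, 2023.
Tolling adds 145 days: December 24, 2023 + 145 days = May 17, 2024.
Tolling adds 51 days: May 17, 2024 + 51 days = July 7, 2024.
Tolling adds 42 days: July 7, 2024 + 42 days = August 18, 2024.
August 18, 2024 is Sunday. The next qualifying day is August 19, 2024.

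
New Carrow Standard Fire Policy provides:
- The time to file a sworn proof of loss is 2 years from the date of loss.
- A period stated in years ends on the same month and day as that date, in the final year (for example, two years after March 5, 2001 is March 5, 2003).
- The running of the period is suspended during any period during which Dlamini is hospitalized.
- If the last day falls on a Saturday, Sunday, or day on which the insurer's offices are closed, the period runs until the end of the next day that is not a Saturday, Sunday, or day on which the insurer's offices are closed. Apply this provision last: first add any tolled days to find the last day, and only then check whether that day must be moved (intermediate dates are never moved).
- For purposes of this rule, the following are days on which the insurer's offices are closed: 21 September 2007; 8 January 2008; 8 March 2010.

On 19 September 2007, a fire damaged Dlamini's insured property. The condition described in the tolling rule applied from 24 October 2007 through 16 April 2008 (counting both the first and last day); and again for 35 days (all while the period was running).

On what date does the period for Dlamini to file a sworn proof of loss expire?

April 19, 2010

2 years after 19 September 2007 is September 19, 2009.
From October 24, 2007 through April 16, 2008 inclusive is 176 days; tolling adds 176 days: September 19, 2009 + 176 days = March 14, 2010.
Tolling adds 35 days: March 14, 2010 + 35 days = April 18, 2010.
April 18, 2010 is Sunday. The next qualifying day is April 19, 2010.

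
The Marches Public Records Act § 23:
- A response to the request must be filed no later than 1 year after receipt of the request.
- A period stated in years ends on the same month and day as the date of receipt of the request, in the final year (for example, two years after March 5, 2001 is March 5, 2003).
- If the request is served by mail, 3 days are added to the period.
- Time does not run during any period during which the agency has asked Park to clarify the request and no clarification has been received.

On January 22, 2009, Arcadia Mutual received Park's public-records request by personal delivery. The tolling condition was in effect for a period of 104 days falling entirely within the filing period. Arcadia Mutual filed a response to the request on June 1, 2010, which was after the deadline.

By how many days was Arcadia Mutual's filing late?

26 days

1 year after January 22, 2009 is January 22, 2010.
Service was not by mail, so no mail extension applies.
Tolling adds 104 days: January 22, 2010 + 104 days = May 6, 2010.
The deadline is May 6, 2010; from May 6, 2010 to June 1, 2010 is 26 days.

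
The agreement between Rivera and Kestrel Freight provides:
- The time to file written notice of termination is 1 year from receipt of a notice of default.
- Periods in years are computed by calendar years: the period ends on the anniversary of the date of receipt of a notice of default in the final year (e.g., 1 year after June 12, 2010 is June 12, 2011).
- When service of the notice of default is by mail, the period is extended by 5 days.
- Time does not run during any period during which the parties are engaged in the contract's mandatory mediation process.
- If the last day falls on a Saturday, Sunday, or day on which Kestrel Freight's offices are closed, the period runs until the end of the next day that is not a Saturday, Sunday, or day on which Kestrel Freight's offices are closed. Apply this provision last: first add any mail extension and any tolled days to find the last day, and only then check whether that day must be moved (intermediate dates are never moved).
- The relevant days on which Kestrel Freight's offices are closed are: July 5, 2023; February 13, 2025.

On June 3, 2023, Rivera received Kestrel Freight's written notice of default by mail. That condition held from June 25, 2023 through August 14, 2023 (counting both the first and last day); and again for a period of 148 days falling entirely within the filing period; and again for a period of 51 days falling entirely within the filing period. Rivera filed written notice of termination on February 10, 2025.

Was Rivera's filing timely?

1 year after June 3, 2023 is June 3, 2024.
Service was by mail, adding 5 days: June 3, 2024 + 5 days = June 8, 2024.
From June 25, 2023 through August 14, 2023 inclusive is 51 days; tolling adds 51 days: June 8, 2024 + 51 days = July 29, 2024.
Tolling adds 148 days: July 29, 2024 + 148 days = December 24, 2024.
Tolling adds 51 days: December 24, 2024 + 51 days = February 13, 2025.
February 13, 2025 is a listed holiday. The next qualifying day is February 14, 2025.
The deadline is February 14, 2025; the filing on February 10, 2025 is on or before that date.

Yes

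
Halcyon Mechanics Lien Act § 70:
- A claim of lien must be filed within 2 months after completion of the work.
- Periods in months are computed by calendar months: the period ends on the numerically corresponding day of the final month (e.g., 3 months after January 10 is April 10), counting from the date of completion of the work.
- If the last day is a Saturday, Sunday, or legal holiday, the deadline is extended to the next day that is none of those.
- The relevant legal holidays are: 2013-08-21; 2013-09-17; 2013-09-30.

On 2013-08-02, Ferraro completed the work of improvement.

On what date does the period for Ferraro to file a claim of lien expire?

2 months after 2013-08-02 is October 2, 2013.
October 2, 2013 is a Wednesday and not a legal holiday, so no extension applies.

October 2, 2013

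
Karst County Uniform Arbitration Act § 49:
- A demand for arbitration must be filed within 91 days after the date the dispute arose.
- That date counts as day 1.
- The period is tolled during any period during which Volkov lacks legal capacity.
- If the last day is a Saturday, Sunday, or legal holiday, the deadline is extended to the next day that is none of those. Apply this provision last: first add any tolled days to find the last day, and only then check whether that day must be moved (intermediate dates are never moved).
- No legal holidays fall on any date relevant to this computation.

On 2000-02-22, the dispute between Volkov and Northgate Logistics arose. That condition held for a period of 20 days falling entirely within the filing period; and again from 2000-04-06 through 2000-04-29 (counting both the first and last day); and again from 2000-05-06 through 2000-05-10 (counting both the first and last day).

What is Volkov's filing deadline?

Counting 2000-02-22 as day 1, day 91 is May 22, 2000.
Tolling adds 20 days: May 22, 2000 + 20 days = June 11, 2000.
From April 6, 2000 through April 29, 2000 inclusive is 24 days; tolling adds 24 days: June 11, 2000 + 24 days = July 5, 2000.
From May 6, 2000 through May 10, 2000 inclusive is 5 days; tolling adds 5 days: July 5, 2000 + 5 days = July 10, 2000.
July 10, 2000 is a Monday and not a legal holiday, so no extension applies.

July 10, 2000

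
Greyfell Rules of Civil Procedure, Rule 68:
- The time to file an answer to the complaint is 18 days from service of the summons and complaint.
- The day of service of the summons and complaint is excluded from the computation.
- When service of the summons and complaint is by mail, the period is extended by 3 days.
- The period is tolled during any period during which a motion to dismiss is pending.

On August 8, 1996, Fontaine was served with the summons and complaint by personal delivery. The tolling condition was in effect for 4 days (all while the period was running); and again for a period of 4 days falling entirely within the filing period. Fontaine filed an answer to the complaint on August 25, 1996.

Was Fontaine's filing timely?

18 days after August 8, 1996 is August 26, 1996.
Service was not by mail, so no mail extension applies.
Tolling adds 4 days: August 26, 1996 + 4 days = August 30, 1996.
Tolling adds 4 days: August 30, 1996 + 4 days = September 3, 1996.
The deadline is September 3, 1996; the filing on August 25, 1996 is on or before that date.

Yes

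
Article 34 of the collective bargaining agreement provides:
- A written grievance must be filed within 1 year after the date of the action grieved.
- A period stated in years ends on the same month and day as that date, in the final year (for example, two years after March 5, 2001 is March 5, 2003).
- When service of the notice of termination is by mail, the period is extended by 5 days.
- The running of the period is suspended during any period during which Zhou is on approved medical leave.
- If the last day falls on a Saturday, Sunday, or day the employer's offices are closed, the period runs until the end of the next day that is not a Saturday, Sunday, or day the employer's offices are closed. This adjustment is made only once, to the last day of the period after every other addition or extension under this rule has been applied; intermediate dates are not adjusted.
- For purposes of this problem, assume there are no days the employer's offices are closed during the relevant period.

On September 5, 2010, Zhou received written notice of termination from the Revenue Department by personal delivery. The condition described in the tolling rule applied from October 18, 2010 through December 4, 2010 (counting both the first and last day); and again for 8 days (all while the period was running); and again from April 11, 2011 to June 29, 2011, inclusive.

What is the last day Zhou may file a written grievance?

1 year after September 5, 2010 is September 5, 2011.
Service was not by mail, so no mail extension applies.
From October 18, 2010 through December 4, 2010 inclusive is 48 days; tolling adds 48 days: September 5, 2011 + 48 days = October 23, 2011.
Tolling adds 8 days: October 23, 2011 + 8 days = October 31, 2011.
From April 11, 2011 through June 29, 2011 inclusive is 80 days; tolling adds 80 days: October 31, 2011 + 80 days = January 19, 2012.
January 19, 2012 is a Thursday and not a day the employer's offices are closed, so no extension applies.

January 19, 2012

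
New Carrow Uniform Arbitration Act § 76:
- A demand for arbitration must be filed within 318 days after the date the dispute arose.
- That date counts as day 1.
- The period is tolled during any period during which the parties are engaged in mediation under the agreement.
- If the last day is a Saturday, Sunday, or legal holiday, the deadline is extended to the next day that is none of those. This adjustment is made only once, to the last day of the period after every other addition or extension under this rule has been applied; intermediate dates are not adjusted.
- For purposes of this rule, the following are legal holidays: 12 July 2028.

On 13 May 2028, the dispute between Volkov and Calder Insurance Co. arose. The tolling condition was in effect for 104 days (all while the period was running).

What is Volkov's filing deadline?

Counting 13 May 2028 as day 1, day 318 is March 26, 2029.
Tolling adds 104 days: March 26, 2029 + 104 days = July 8, 2029.
July 8, 2029 is Sunday. The next qualifying day is July 9, 2029.

July 9, 2029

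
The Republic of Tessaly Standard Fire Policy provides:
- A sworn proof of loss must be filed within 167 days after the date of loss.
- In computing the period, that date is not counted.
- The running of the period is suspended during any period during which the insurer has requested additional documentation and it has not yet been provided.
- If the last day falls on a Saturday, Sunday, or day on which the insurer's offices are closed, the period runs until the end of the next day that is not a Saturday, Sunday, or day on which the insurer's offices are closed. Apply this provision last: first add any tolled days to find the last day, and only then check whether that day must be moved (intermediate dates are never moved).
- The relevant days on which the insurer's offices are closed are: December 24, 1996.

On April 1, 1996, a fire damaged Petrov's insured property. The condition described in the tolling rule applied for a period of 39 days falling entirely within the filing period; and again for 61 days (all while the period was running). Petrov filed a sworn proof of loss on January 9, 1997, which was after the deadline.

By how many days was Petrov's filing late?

167 days after April 1, 1996 is September 15, 1996.
Tolling adds 39 days: September 15, 1996 + 39 days = October 24, 1996.
Tolling adds 61 days: October 24, 1996 + 61 days = December 24, 1996.
December 24, 1996 is a listed holiday. The next qualifying day is December 25, 1996.
The deadline is December 25, 1996; from December 25, 1996 to January 9, 1997 is 15 days.

15 days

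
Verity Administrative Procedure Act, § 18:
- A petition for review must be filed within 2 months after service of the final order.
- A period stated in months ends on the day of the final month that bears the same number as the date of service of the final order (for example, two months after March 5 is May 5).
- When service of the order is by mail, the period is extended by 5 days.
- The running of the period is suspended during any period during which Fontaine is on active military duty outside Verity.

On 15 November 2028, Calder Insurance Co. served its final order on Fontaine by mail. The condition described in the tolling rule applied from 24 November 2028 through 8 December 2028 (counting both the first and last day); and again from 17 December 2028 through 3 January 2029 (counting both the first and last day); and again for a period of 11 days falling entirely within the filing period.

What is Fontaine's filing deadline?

2 months after 15 November 2028 is January 15, 2029.
Service was by mail, adding 5 days: January 15, 2029 + 5 days = January 20, 2029.
From November 24, 2028 through December 8, 2028 inclusive is 15 days; tolling adds 15 days: January 20, 2029 + 15 days = February 4, 2029.
From December 17, 2028 through January 3, 2029 inclusive is 18 days; tolling adds 18 days: February 4, 2029 + 18 days = February 22, 2029.
Tolling adds 11 days: February 22, 2029 + 11 days = March 5, 2029.

March 5, 2029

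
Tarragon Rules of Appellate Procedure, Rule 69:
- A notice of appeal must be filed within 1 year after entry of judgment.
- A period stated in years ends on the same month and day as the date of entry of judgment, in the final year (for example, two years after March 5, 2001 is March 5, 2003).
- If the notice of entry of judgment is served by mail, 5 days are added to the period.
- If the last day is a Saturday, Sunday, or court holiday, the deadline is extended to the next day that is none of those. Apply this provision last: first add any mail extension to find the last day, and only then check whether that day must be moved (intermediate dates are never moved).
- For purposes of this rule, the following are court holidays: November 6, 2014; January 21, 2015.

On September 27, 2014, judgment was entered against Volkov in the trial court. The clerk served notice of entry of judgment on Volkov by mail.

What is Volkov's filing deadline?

1 year after September 27, 2014 is September 27, 2015.
Service was by mail, adding 5 days: September 27, 2015 + 5 days = October 2, 2015.
October 2, 2015 is a Friday and not a court holiday, so no extension applies.

October 2, 2015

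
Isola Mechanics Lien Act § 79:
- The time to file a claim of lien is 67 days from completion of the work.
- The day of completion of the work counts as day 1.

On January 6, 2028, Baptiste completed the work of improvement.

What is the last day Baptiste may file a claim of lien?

Counting January 6, 2028 as day 1, day 67 is March 12, 2028.

March 12, 2028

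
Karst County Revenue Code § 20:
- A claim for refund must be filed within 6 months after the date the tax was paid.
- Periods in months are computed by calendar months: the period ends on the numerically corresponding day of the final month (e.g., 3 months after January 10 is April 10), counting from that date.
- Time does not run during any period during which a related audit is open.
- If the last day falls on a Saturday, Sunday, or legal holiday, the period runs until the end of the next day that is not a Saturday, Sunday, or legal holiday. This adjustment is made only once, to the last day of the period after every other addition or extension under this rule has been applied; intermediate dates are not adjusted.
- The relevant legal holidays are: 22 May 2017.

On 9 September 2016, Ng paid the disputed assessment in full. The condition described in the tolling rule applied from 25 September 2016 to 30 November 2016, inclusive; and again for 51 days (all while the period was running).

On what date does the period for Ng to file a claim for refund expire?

6 months after 9 September 2016 is March 9, 2017.
From September 25, 2016 through November 30, 2016 inclusive is 67 days; tolling adds 67 days: March 9, 2017 + 67 days = May 15, 2017.
Tolling adds 51 days: May 15, 2017 + 51 days = July 5, 2017.
July 5, 2017 is a Wednesday and not a legal holiday, so no extension applies.

July 5, 2017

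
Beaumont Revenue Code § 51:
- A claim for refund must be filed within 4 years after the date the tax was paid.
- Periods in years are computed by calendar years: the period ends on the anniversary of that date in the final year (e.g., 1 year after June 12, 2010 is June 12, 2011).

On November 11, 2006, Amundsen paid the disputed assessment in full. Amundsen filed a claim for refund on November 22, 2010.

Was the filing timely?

4 years after November 11, 2006 is November 11, 2010.
The deadline is November 11, 2010; the filing on November 22, 2010 is after that date.

No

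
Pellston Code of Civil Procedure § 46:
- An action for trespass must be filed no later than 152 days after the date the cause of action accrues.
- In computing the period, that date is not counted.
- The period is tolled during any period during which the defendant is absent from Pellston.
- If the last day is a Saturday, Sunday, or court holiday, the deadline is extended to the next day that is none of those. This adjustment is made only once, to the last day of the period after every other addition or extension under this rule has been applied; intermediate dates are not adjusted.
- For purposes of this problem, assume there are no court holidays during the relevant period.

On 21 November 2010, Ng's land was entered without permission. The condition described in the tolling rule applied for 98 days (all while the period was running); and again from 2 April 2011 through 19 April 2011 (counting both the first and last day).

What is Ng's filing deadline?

August 16, 2011

152 days after 21 November 2010 is April 22, 2011.
Tolling adds 98 days: April 22, 2011 + 98 days = July 29, 2011.
From April 2, 2011 through April 19, 2011 inclusive is 18 days; tolling adds 18 days: July 29, 2011 + 18 days = August 16, 2011.
August 16, 2011 is a Tuesday and not a court holiday, so no extension applies.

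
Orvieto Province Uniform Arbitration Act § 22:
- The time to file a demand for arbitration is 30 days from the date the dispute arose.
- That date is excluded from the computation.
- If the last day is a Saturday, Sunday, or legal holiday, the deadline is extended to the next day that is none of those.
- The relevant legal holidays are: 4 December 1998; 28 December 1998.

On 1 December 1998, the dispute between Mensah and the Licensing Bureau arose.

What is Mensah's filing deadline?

December 31, 1998

30 days after 1 December 1998 is December 31, 1998.
December 31, 1998 is a Thursday and not a legal holiday, so no extension applies.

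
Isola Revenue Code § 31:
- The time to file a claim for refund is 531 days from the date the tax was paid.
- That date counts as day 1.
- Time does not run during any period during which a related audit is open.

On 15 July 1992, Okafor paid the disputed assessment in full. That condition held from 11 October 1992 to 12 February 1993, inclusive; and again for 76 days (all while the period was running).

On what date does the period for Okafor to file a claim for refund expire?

July 16, 1994

Counting 15 July 1992 as day 1, day 531 is December 27, 1993.
From October 11, 1992 through February 12, 1993 inclusive is 125 days; tolling adds 125 days: December 27, 1993 + 125 days = May 1, 1994.
Tolling adds 76 days: May 1, 1994 + 76 days = July 16, 1994.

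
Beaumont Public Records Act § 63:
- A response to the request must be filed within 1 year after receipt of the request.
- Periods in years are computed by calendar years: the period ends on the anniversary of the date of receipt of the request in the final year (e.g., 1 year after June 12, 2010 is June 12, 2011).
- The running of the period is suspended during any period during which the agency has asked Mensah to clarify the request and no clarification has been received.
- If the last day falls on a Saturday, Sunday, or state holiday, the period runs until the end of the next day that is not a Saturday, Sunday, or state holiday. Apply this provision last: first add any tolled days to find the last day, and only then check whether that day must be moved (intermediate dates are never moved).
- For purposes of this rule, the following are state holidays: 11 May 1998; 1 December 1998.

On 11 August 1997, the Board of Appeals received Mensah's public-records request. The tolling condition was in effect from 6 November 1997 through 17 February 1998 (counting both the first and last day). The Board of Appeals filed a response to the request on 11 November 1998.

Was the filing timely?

Yes

1 year after 11 August 1997 is August 11, 1998.
From November 6, 1997 through February 17, 1998 inclusive is 104 days; tolling adds 104 days: August 11, 1998 + 104 days = November 23, 1998.
November 23, 1998 is a Monday and not a state holiday, so no extension applies.
The deadline is November 23, 1998; the filing on November 11, 1998 is on or before that date.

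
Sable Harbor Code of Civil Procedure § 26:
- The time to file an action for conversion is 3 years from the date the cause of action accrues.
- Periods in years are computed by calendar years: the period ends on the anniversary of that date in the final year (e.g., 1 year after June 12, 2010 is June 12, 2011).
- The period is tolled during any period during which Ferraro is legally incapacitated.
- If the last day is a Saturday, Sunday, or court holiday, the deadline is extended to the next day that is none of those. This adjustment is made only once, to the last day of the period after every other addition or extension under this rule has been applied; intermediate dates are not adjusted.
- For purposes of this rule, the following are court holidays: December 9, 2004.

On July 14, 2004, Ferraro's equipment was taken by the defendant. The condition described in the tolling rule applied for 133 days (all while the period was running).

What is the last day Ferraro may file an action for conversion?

3 years after July 14, 2004 is July 14, 2007.
Tolling adds 133 days: July 14, 2007 + 133 days = November 24, 2007.
November 24, 2007 is Saturday; November 25, 2007 is Sunday. The next qualifying day is November 26, 2007.

November 26, 2007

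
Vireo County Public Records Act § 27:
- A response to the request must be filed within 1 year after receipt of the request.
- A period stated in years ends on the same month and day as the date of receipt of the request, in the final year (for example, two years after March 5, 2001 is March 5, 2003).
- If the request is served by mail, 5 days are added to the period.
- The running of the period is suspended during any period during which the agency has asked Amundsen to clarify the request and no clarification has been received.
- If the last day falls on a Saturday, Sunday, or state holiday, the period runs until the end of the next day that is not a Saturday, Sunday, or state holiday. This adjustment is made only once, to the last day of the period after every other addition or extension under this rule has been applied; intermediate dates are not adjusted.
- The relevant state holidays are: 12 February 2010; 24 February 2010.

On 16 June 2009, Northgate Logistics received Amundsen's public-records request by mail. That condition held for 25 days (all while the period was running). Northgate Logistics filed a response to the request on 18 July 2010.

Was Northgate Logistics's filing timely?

1 year after 16 June 2009 is June 16, 2010.
Service was by mail, adding 5 days: June 16, 2010 + 5 days = June 21, 2010.
Tolling adds 25 days: June 21, 2010 + 25 days = July 16, 2010.
July 16, 2010 is a Friday and not a state holiday, so no extension applies.
The deadline is July 16, 2010; the filing on July 18, 2010 is after that date.

No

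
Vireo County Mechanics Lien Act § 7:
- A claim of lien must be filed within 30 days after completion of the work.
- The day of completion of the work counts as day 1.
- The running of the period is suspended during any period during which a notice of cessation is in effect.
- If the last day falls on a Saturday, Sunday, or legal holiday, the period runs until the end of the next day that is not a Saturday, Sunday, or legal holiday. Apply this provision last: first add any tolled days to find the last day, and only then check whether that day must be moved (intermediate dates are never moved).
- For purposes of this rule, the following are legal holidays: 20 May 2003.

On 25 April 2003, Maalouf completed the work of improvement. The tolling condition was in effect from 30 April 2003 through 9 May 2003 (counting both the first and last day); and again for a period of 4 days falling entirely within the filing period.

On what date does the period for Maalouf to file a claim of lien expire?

Counting 25 April 2003 as day 1, day 30 is May 24, 2003.
From April 30, 2003 through May 9, 2003 inclusive is 10 days; tolling adds 10 days: May 24, 2003 + 10 days = June 3, 2003.
Tolling adds 4 days: June 3, 2003 + 4 days = June 7, 2003.
June 7, 2003 is Saturday; June 8, 2003 is Sunday. The next qualifying day is June 9, 2003.

June 9, 2003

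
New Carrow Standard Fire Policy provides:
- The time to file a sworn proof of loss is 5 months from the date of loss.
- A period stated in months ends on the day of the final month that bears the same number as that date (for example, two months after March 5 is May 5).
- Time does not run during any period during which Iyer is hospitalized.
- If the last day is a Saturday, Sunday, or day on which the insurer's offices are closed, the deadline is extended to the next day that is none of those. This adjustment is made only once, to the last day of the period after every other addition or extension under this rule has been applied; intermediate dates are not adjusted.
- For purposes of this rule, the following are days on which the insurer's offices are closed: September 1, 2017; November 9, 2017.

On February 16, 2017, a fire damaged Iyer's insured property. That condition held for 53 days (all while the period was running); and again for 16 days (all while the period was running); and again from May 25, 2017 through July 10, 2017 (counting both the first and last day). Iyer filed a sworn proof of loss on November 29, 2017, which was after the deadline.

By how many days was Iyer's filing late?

5 months after February 16, 2017 is July 16, 2017.
Tolling adds 53 days: July 16, 2017 + 53 days = September 7, 2017.
Tolling adds 16 days: September 7, 2017 + 16 days = September 23, 2017.
From May 25, 2017 through July 10, 2017 inclusive is 47 days; tolling adds 47 days: September 23, 2017 + 47 days = November 9, 2017.
November 9, 2017 is a listed holiday. The next qualifying day is November 10, 2017.
The deadline is November 10, 2017; from November 10, 2017 to November 29, 2017 is 19 days.

19 days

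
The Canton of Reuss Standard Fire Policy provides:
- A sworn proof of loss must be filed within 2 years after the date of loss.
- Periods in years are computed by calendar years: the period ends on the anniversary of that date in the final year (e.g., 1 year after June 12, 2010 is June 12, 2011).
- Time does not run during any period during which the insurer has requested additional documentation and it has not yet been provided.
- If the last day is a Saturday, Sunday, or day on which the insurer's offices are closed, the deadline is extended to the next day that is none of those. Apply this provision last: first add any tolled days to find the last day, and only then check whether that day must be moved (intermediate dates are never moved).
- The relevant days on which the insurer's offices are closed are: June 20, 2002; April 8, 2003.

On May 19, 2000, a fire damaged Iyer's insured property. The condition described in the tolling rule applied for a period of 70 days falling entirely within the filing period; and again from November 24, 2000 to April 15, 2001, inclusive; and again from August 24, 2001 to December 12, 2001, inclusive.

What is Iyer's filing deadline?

2 years after May 19, 2000 is May 19, 2002.
Tolling adds 70 days: May 19, 2002 + 70 days = July 28, 2002.
From November 24, 2000 through April 15, 2001 inclusive is 143 days; tolling adds 143 days: July 28, 2002 + 143 days = December 18, 2002.
From August 24, 2001 through December 12, 2001 inclusive is 111 days; tolling adds 111 days: December 18, 2002 + 111 days = April 8, 2003.
April 8, 2003 is a listed holiday. The next qualifying day is April 9, 2003.

April 9, 2003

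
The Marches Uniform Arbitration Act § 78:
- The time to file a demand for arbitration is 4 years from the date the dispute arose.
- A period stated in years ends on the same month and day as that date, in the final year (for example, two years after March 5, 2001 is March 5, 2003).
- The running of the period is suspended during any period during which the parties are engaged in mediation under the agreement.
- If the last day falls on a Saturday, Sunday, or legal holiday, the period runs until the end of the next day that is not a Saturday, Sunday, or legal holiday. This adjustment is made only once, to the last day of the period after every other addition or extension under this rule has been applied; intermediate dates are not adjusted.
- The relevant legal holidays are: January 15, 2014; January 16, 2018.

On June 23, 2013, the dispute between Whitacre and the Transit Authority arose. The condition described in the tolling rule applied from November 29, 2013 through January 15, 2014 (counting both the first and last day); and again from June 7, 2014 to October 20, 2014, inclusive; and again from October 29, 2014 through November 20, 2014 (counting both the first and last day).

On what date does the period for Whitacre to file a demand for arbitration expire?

4 years after June 23, 2013 is June 23, 2017.
From November 29, 2013 through January 15, 2014 inclusive is 48 days; tolling adds 48 days: June 23, 2017 + 48 days = August 10, 2017.
From June 7, 2014 through October 20, 2014 inclusive is 136 days; tolling adds 136 days: August 10, 2017 + 136 days = December 24, 2017.
From October 29, 2014 through November 20, 2014 inclusive is 23 days; tolling adds 23 days: December 24, 2017 + 23 days = January 16, 2018.
January 16, 2018 is a listed holiday. The next qualifying day is January 17, 2018.

January 17, 2018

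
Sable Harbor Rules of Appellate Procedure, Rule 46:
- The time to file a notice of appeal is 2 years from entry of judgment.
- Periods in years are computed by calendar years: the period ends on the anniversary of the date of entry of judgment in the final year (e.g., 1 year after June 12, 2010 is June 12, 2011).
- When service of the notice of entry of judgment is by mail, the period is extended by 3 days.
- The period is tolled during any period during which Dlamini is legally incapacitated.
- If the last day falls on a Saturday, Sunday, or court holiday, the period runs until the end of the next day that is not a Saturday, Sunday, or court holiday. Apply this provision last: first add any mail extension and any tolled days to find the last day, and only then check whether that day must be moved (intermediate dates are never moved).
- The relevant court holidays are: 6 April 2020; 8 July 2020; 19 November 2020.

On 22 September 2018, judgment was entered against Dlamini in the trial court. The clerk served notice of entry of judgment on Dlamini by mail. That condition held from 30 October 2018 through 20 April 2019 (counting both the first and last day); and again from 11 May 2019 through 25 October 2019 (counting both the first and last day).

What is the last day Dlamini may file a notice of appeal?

September 1, 2021

2 years after 22 September 2018 is September 22, 2020.
Service was by mail, adding 3 days: September 22, 2020 + 3 days = September 25, 2020.
From October 30, 2018 through April 20, 2019 inclusive is 173 days; tolling adds 173 days: September 25, 2020 + 173 days = March 17, 2021.
From May 11, 2019 through October 25, 2019 inclusive is 168 days; tolling adds 168 days: March 17, 2021 + 168 days = September 1, 2021.
September 1, 2021 is a Wednesday and not a court holiday, so no extension applies.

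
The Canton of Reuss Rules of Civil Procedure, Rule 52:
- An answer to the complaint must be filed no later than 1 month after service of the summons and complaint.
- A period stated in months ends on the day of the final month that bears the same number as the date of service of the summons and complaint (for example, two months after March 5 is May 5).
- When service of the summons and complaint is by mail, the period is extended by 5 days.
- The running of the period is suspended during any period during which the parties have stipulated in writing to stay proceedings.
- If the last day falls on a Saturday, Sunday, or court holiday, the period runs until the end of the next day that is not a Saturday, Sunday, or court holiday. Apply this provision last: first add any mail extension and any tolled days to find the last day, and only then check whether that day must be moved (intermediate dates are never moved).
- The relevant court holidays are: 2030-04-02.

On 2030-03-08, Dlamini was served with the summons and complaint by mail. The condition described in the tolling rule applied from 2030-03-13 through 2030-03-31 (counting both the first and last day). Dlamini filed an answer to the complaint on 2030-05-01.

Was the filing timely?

Yes

1 month after 2030-03-08 is April 8, 2030.
Service was by mail, adding 5 days: April 8, 2030 + 5 days = April 13, 2030.
From March 13, 2030 through March 31, 2030 inclusive is 19 days; tolling adds 19 days: April 13, 2030 + 19 days = May 2, 2030.
May 2, 2030 is a Thursday and not a court holiday, so no extension applies.
The deadline is May 2, 2030; the filing on May 1, 2030 is on or before that date.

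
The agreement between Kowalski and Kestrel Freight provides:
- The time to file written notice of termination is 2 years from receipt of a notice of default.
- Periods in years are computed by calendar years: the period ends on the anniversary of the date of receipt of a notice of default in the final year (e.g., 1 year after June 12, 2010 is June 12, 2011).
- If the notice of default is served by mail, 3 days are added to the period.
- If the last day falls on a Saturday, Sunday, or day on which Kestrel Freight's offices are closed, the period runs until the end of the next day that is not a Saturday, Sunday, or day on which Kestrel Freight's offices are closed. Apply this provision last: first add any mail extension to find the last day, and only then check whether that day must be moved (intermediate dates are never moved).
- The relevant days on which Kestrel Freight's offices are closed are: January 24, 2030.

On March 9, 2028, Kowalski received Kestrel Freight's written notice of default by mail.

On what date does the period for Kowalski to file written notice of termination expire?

2 years after March 9, 2028 is March 9, 2030.
Service was by mail, adding 3 days: March 9, 2030 + 3 days = March 12, 2030.
March 12, 2030 is a Tuesday and not a day on which Kestrel Freight's offices are closed, so no extension applies.

March 12, 2030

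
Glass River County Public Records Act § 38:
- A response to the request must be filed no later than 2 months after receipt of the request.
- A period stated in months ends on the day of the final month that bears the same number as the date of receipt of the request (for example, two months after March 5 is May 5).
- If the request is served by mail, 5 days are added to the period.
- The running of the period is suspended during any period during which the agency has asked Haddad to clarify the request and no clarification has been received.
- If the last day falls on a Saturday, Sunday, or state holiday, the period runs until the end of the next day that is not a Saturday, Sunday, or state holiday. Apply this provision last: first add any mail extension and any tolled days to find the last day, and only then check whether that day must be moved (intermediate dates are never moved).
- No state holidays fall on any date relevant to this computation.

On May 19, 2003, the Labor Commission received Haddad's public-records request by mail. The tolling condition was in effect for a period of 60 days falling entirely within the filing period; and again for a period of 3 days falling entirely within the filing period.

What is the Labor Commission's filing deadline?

2 months after May 19, 2003 is July 19, 2003.
Service was by mail, adding 5 days: July 19, 2003 + 5 days = July 24, 2003.
Tolling adds 60 days: July 24, 2003 + 60 days = September 22, 2003.
Tolling adds 3 days: September 22, 2003 + 3 days = September 25, 2003.
September 25, 2003 is a Thursday and not a state holiday, so no extension applies.

September 25, 2003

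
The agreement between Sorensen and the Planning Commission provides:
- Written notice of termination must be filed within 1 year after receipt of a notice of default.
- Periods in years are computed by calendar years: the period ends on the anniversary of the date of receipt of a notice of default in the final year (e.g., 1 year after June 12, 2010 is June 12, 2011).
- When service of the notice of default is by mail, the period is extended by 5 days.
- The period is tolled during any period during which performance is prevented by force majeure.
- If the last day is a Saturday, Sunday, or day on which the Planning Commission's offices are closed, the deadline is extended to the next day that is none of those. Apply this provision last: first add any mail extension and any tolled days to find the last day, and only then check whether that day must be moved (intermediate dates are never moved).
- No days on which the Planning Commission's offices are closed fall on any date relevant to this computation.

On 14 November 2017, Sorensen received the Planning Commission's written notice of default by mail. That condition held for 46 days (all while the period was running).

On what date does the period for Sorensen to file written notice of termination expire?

1 year after 14 November 2017 is November 14, 2018.
Service was by mail, adding 5 days: November 14, 2018 + 5 days = November 19, 2018.
Tolling adds 46 days: November 19, 2018 + 46 days = January 4, 2019.
January 4, 2019 is a Friday and not a day on which the Planning Commission's offices are closed, so no extension applies.

January 4, 2019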